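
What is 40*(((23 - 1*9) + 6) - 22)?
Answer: -80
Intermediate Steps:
40*(((23 - 1*9) + 6) - 22) = 40*(((23 - 9) + 6) - 22) = 40*((14 + 6) - 22) = 40*(20 - 22) = 40*(-2) = -80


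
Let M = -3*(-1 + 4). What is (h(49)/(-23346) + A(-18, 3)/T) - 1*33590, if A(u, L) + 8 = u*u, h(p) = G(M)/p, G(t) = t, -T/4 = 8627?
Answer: -36832904921327/1096543462 ≈ -33590.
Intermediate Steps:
T = -34508 (T = -4*8627 = -34508)
M = -9 (M = -3*3 = -9)
h(p) = -9/p
A(u, L) = -8 + u**2 (A(u, L) = -8 + u*u = -8 + u**2)
(h(49)/(-23346) + A(-18, 3)/T) - 1*33590 = (-9/49/(-23346) + (-8 + (-18)**2)/(-34508)) - 1*33590 = (-9*1/49*(-1/23346) + (-8 + 324)*(-1/34508)) - 33590 = (-9/49*(-1/23346) + 316*(-1/34508)) - 33590 = (1/127106 - 79/8627) - 33590 = -10032747/1096543462 - 33590 = -36832904921327/1096543462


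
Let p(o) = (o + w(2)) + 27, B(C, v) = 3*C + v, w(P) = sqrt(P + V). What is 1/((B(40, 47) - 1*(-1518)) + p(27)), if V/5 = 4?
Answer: 1739/3024099 - sqrt(22)/3024099 ≈ 0.00057350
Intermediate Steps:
V = 20 (V = 5*4 = 20)
w(P) = sqrt(20 + P) (w(P) = sqrt(P + 20) = sqrt(20 + P))
B(C, v) = v + 3*C
p(o) = 27 + o + sqrt(22) (p(o) = (o + sqrt(20 + 2)) + 27 = (o + sqrt(22)) + 27 = 27 + o + sqrt(22))
1/((B(40, 47) - 1*(-1518)) + p(27)) = 1/(((47 + 3*40) - 1*(-1518)) + (27 + 27 + sqrt(22))) = 1/(((47 + 120) + 1518) + (54 + sqrt(22))) = 1/((167 + 1518) + (54 + sqrt(22))) = 1/(1685 + (54 + sqrt(22))) = 1/(1739 + sqrt(22))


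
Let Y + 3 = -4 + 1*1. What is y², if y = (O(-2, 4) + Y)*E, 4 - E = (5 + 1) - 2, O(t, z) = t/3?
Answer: 0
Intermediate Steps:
O(t, z) = t/3 (O(t, z) = t*(⅓) = t/3)
E = 0 (E = 4 - ((5 + 1) - 2) = 4 - (6 - 2) = 4 - 1*4 = 4 - 4 = 0)
Y = -6 (Y = -3 + (-4 + 1*1) = -3 + (-4 + 1) = -3 - 3 = -6)
y = 0 (y = ((⅓)*(-2) - 6)*0 = (-⅔ - 6)*0 = -20/3*0 = 0)
y² = 0² = 0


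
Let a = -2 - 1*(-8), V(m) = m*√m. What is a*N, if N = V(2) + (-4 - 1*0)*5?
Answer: -120 + 12*√2 ≈ -103.03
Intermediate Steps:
V(m) = m^(3/2)
a = 6 (a = -2 + 8 = 6)
N = -20 + 2*√2 (N = 2^(3/2) + (-4 - 1*0)*5 = 2*√2 + (-4 + 0)*5 = 2*√2 - 4*5 = 2*√2 - 20 = -20 + 2*√2 ≈ -17.172)
a*N = 6*(-20 + 2*√2) = -120 + 12*√2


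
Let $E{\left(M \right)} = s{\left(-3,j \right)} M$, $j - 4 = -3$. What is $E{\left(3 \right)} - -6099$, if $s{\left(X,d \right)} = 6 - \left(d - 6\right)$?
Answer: $6132$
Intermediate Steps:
$j = 1$ ($j = 4 - 3 = 1$)
$s{\left(X,d \right)} = 12 - d$ ($s{\left(X,d \right)} = 6 - \left(d - 6\right) = 6 - \left(-6 + d\right) = 12 - d$)
$E{\left(M \right)} = 11 M$ ($E{\left(M \right)} = \left(12 - 1\right) M = 11 M$)
$E{\left(3 \right)} - -6099 = 11 \cdot 3 - -6099 = 33 + 6099 = 6132$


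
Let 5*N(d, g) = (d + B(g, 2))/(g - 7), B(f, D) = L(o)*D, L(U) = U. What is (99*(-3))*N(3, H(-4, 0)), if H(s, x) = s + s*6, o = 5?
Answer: 3861/175 ≈ 22.063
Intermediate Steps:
B(f, D) = 5*D
H(s, x) = 7*s (H(s, x) = s + 6*s = 7*s)
N(d, g) = (10 + d)/(5*(-7 + g)) (N(d, g) = ((d + 5*2)/(g - 7))/5 = ((d + 10)/(-7 + g))/5 = ((10 + d)/(-7 + g))/5 = (10 + d)/(5*(-7 + g)))
(99*(-3))*N(3, H(-4, 0)) = (99*(-3))*((10 + 3)/(5*(-7 + 7*(-4)))) = -297*13/(5*(-7 - 28)) = -297*13/(5*(-35)) = -297*(-1)*13/(5*35) = -297*(-13/175) = 3861/175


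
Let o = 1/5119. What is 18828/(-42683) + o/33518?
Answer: -3230482628893/7323491176486 ≈ -0.44111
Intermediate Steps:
o = 1/5119 ≈ 0.00019535
18828/(-42683) + o/33518 = 18828/(-42683) + (1/5119)/33518 = 18828*(-1/42683) + (1/5119)*(1/33518) = -18828/42683 + 1/171578642 = -3230482628893/7323491176486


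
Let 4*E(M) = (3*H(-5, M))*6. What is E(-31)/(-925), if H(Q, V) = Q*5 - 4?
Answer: 261/1850 ≈ 0.14108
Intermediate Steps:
H(Q, V) = -4 + 5*Q (H(Q, V) = 5*Q - 4 = -4 + 5*Q)
E(M) = -261/2 (E(M) = ((3*(-4 + 5*(-5)))*6)/4 = ((3*(-4 - 25))*6)/4 = ((3*(-29))*6)/4 = (-87*6)/4 = (1/4)*(-522) = -261/2)
E(-31)/(-925) = -261/2/(-925) = -261/2*(-1/925) = 261/1850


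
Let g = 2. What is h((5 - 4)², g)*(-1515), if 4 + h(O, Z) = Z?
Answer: 3030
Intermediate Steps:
h(O, Z) = -4 + Z
h((5 - 4)², g)*(-1515) = (-4 + 2)*(-1515) = -2*(-1515) = 3030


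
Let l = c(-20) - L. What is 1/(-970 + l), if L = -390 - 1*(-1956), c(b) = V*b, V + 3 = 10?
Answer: -1/2676 ≈ -0.00037369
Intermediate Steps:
V = 7 (V = -3 + 10 = 7)
c(b) = 7*b
L = 1566 (L = -390 + 1956 = 1566)
l = -1706 (l = 7*(-20) - 1*1566 = -140 - 1566 = -1706)
1/(-970 + l) = 1/(-970 - 1706) = 1/(-2676) = -1/2676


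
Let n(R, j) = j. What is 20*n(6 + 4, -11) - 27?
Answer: -247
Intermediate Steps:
20*n(6 + 4, -11) - 27 = 20*(-11) - 27 = -220 - 27 = -247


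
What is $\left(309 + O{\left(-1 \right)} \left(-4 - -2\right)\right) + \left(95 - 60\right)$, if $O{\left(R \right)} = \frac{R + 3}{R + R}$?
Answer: $346$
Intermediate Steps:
$O{\left(R \right)} = \frac{3 + R}{2 R}$
$\left(309 + O{\left(-1 \right)} \left(-4 - -2\right)\right) + \left(95 - 60\right) = \left(309 + \frac{3 - 1}{2 \left(-1\right)} \left(-4 - -2\right)\right) + \left(95 - 60\right) = \left(309 + \frac{1}{2} \left(-1\right) 2 \left(-4 + \left(-3 + 5\right)\right)\right) + 35 = \left(309 - \left(-4 + 2\right)\right) + 35 = \left(309 - -2\right) + 35 = \left(309 + 2\right) + 35 = 311 + 35 = 346$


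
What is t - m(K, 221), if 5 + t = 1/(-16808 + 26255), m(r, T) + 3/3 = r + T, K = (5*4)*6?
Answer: -3259214/9447 ≈ -345.00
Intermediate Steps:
K = 120 (K = 20*6 = 120)
m(r, T) = -1 + T + r (m(r, T) = -1 + (r + T) = -1 + (T + r) = -1 + T + r)
t = -47234/9447 (t = -5 + 1/(-16808 + 26255) = -5 + 1/9447 = -47234/9447 ≈ -4.9999)
t - m(K, 221) = -47234/9447 - (-1 + 221 + 120) = -47234/9447 - 1*340 = -47234/9447 - 340 = -3259214/9447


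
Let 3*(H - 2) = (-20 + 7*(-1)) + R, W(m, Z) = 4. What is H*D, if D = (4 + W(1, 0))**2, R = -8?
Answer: -1856/3 ≈ -618.67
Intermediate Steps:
H = -29/3 (H = 2 + ((-20 + 7*(-1)) - 8)/3 = 2 + ((-20 - 7) - 8)/3 = 2 + (-27 - 8)/3 = 2 + (1/3)*(-35) = 2 - 35/3 = -29/3 ≈ -9.6667)
D = 64 (D = (4 + 4)**2 = 8**2 = 64)
H*D = -29/3*64 = -1856/3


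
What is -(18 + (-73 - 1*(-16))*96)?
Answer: 5454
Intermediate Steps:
-(18 + (-73 - 1*(-16))*96) = -(18 + (-73 + 16)*96) = -(18 - 57*96) = -(18 - 5472) = -1*(-5454) = 5454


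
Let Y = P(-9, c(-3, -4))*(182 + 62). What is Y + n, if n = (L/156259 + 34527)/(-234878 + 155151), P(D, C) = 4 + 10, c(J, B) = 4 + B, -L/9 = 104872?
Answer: 42551343166243/12458061293 ≈ 3415.6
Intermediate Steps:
L = -943848 (L = -9*104872 = -943848)
P(D, C) = 14
n = -5394210645/12458061293 (n = (-943848/156259 + 34527)/(-234878 + 155151) = (-943848*1/156259 + 34527)/(-79727) = (-943848/156259 + 34527)*(-1/79727) = (5394210645/156259)*(-1/79727) = -5394210645/12458061293 ≈ -0.43299)
Y = 3416 (Y = 14*(182 + 62) = 14*244 = 3416)
Y + n = 3416 - 5394210645/12458061293 = 42551343166243/12458061293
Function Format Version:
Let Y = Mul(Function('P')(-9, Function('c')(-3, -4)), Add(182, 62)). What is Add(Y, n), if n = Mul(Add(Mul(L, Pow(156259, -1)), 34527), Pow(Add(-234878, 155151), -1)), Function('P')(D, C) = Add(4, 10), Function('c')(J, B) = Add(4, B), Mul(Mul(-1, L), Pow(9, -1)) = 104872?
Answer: Rational(42551343166243, 12458061293) ≈ 3415.6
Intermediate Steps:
L = -943848 (L = Mul(-9, 104872) = -943848)
Function('P')(D, C) = 14
n = Rational(-5394210645, 12458061293) (n = Mul(Add(Mul(-943848, Pow(156259, -1)), 34527), Pow(Add(-234878, 155151), -1)) = Mul(Add(Mul(-943848, Rational(1, 156259)), 34527), Pow(-79727, -1)) = Mul(Add(Rational(-943848, 156259), 34527), Rational(-1, 79727)) = Mul(Rational(5394210645, 156259), Rational(-1, 79727)) = Rational(-5394210645, 12458061293) ≈ -0.43299)
Y = 3416 (Y = Mul(14, Add(182, 62)) = Mul(14, 244) = 3416)
Add(Y, n) = Add(3416, Rational(-5394210645, 12458061293)) = Rational(42551343166243, 12458061293)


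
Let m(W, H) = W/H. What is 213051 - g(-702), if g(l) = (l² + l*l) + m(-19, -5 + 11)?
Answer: -4635323/6 ≈ -7.7255e+5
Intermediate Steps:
g(l) = -19/6 + 2*l² (g(l) = (l² + l*l) - 19/(-5 + 11) = (l² + l²) - 19/6 = 2*l² - 19*⅙ = 2*l² - 19/6 = -19/6 + 2*l²)
213051 - g(-702) = 213051 - (-19/6 + 2*(-702)²) = 213051 - (-19/6 + 2*492804) = 213051 - (-19/6 + 985608) = 213051 - 1*5913629/6 = 213051 - 5913629/6 = -4635323/6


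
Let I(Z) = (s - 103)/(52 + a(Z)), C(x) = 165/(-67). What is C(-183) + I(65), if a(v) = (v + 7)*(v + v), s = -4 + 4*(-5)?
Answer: -1561489/630604 ≈ -2.4762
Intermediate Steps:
C(x) = -165/67 (C(x) = 165*(-1/67) = -165/67)
s = -24 (s = -4 - 20 = -24)
a(v) = 2*v*(7 + v) (a(v) = (7 + v)*(2*v) = 2*v*(7 + v))
I(Z) = -127/(52 + 2*Z*(7 + Z)) (I(Z) = (-24 - 103)/(52 + 2*Z*(7 + Z)) = -127/(52 + 2*Z*(7 + Z)))
C(-183) + I(65) = -165/67 - 127/(52 + 2*65*(7 + 65)) = -165/67 - 127/(52 + 2*65*72) = -165/67 - 127/(52 + 9360) = -165/67 - 127/9412 = -1561489/630604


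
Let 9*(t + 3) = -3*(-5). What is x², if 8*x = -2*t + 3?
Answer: 289/576 ≈ 0.50174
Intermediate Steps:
t = -4/3 (t = -3 + (-3*(-5))/9 = -3 + (⅑)*15 = -3 + 5/3 = -4/3 ≈ -1.3333)
x = 17/24 (x = (-2*(-4/3) + 3)/8 = (8/3 + 3)/8 = (⅛)*(17/3) = 17/24 ≈ 0.70833)
x² = (17/24)² = 289/576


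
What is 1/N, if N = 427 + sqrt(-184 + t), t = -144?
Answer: 427/182657 - 2*I*sqrt(82)/182657 ≈ 0.0023377 - 9.9152e-5*I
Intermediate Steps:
N = 427 + 2*I*sqrt(82) (N = 427 + sqrt(-184 - 144) = 427 + sqrt(-328) = 427 + 2*I*sqrt(82) ≈ 427.0 + 18.111*I)
1/N = 1/(427 + 2*I*sqrt(82))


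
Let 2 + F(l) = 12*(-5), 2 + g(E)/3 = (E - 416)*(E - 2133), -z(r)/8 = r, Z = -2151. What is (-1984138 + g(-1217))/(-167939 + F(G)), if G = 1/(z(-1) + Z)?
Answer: -14427506/168001 ≈ -85.877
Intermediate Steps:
z(r) = -8*r
g(E) = -6 + 3*(-2133 + E)*(-416 + E) (g(E) = -6 + 3*((E - 416)*(E - 2133)) = -6 + 3*((-416 + E)*(-2133 + E)) = -6 + 3*((-2133 + E)*(-416 + E)) = -6 + 3*(-2133 + E)*(-416 + E))
G = -1/2143 (G = 1/(-8*(-1) - 2151) = 1/(8 - 2151) = 1/(-2143) = -1/2143 ≈ -0.00046664)
F(l) = -62 (F(l) = -2 + 12*(-5) = -2 - 60 = -62)
(-1984138 + g(-1217))/(-167939 + F(G)) = (-1984138 + (2661978 - 7647*(-1217) + 3*(-1217)²))/(-167939 - 62) = (-1984138 + (2661978 + 9306399 + 3*1481089))/(-168001) = (-1984138 + (2661978 + 9306399 + 4443267))*(-1/168001) = (-1984138 + 16411644)*(-1/168001) = 14427506*(-1/168001) = -14427506/168001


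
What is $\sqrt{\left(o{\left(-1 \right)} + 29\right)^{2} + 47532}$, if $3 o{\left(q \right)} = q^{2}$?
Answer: $\frac{2 \sqrt{108883}}{3} \approx 219.98$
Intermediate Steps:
$o{\left(q \right)} = \frac{q^{2}}{3}$
$\sqrt{\left(o{\left(-1 \right)} + 29\right)^{2} + 47532} = \sqrt{\left(\frac{\left(-1\right)^{2}}{3} + 29\right)^{2} + 47532} = \sqrt{\left(\frac{1}{3} \cdot 1 + 29\right)^{2} + 47532} = \sqrt{\left(\frac{1}{3} + 29\right)^{2} + 47532} = \sqrt{\left(\frac{88}{3}\right)^{2} + 47532} = \sqrt{\frac{7744}{9} + 47532} = \sqrt{\frac{435532}{9}} = \frac{2 \sqrt{108883}}{3}$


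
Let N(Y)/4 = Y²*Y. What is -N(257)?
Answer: -67898372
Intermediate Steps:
N(Y) = 4*Y³ (N(Y) = 4*(Y²*Y) = 4*Y³)
-N(257) = -4*257³ = -4*16974593 = -1*67898372 = -67898372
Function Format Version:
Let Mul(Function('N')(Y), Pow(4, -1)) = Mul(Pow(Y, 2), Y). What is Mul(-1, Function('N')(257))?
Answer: -67898372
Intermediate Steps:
Function('N')(Y) = Mul(4, Pow(Y, 3)) (Function('N')(Y) = Mul(4, Mul(Pow(Y, 2), Y)) = Mul(4, Pow(Y, 3)))
Mul(-1, Function('N')(257)) = Mul(-1, Mul(4, Pow(257, 3))) = Mul(-1, Mul(4, 16974593)) = Mul(-1, 67898372) = -67898372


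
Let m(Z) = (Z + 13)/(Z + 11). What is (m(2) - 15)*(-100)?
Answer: 18000/13 ≈ 1384.6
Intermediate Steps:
m(Z) = (13 + Z)/(11 + Z)
(m(2) - 15)*(-100) = ((13 + 2)/(11 + 2) - 15)*(-100) = (15/13 - 15)*(-100) = -180/13*(-100) = 18000/13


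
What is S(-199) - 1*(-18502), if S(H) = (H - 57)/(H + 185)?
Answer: 129642/7 ≈ 18520.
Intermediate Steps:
S(H) = (-57 + H)/(185 + H)
S(-199) - 1*(-18502) = (-57 - 199)/(185 - 199) - 1*(-18502) = -256/(-14) + 18502 = -1/14*(-256) + 18502 = 128/7 + 18502 = 129642/7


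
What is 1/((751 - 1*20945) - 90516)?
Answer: -1/110710 ≈ -9.0326e-6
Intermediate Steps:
1/((751 - 1*20945) - 90516) = 1/((751 - 20945) - 90516) = 1/(-20194 - 90516) = 1/(-110710) = -1/110710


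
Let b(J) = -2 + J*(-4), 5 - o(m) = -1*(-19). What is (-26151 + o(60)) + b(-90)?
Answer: -25807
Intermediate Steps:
o(m) = -14 (o(m) = 5 - (-1)*(-19) = 5 - 1*19 = 5 - 19 = -14)
b(J) = -2 - 4*J
(-26151 + o(60)) + b(-90) = (-26151 - 14) + (-2 - 4*(-90)) = -26165 + (-2 + 360) = -26165 + 358 = -25807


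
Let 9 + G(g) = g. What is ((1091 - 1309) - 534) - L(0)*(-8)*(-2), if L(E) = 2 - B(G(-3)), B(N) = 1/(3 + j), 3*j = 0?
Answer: -2336/3 ≈ -778.67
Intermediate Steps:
j = 0 (j = (⅓)*0 = 0)
G(g) = -9 + g
B(N) = ⅓ (B(N) = 1/(3 + 0) = 1/3 = ⅓)
L(E) = 5/3 (L(E) = 2 - 1*⅓ = 2 - ⅓ = 5/3)
((1091 - 1309) - 534) - L(0)*(-8)*(-2) = ((1091 - 1309) - 534) - (5/3)*(-8)*(-2) = (-218 - 534) - (-40)*(-2)/3 = -752 - 1*80/3 = -752 - 80/3 = -2336/3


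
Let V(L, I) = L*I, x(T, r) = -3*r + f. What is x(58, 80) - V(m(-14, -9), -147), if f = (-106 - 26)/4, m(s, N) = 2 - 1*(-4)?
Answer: 609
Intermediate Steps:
m(s, N) = 6 (m(s, N) = 2 + 4 = 6)
f = -33 (f = -132*¼ = -33)
x(T, r) = -33 - 3*r (x(T, r) = -3*r - 33 = -33 - 3*r)
V(L, I) = I*L
x(58, 80) - V(m(-14, -9), -147) = (-33 - 3*80) - (-147)*6 = (-33 - 240) - 1*(-882) = -273 + 882 = 609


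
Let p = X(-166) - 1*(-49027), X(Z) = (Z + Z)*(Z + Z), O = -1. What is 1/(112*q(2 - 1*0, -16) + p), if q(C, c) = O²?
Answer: 1/159363 ≈ 6.2750e-6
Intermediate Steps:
q(C, c) = 1 (q(C, c) = (-1)² = 1)
X(Z) = 4*Z² (X(Z) = (2*Z)*(2*Z) = 4*Z²)
p = 159251 (p = 4*(-166)² - 1*(-49027) = 4*27556 + 49027 = 110224 + 49027 = 159251)
1/(112*q(2 - 1*0, -16) + p) = 1/(112*1 + 159251) = 1/(112 + 159251) = 1/159363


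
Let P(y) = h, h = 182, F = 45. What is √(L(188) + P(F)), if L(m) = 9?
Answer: √191 ≈ 13.820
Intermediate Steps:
P(y) = 182
√(L(188) + P(F)) = √(9 + 182) = √191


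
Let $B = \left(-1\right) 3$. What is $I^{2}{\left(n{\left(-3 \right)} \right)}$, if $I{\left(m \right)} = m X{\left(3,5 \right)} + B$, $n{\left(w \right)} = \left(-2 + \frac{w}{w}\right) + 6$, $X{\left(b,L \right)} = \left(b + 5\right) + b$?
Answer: $2704$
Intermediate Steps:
$B = -3$
$X{\left(b,L \right)} = 5 + 2 b$ ($X{\left(b,L \right)} = \left(5 + b\right) + b = 5 + 2 b$)
$n{\left(w \right)} = 5$ ($n{\left(w \right)} = \left(-2 + 1\right) + 6 = -1 + 6 = 5$)
$I{\left(m \right)} = -3 + 11 m$ ($I{\left(m \right)} = m \left(5 + 2 \cdot 3\right) - 3 = m \left(5 + 6\right) - 3 = m 11 - 3 = 11 m - 3 = -3 + 11 m$)
$I^{2}{\left(n{\left(-3 \right)} \right)} = \left(-3 + 11 \cdot 5\right)^{2} = \left(-3 + 55\right)^{2} = 52^{2} = 2704$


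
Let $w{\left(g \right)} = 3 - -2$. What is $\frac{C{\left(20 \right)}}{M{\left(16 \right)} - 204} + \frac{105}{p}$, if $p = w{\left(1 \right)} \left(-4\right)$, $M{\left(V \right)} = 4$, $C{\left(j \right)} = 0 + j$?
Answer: $- \frac{107}{20} \approx -5.35$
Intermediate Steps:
$w{\left(g \right)} = 5$ ($w{\left(g \right)} = 3 + 2 = 5$)
$C{\left(j \right)} = j$
$p = -20$ ($p = 5 \left(-4\right) = -20$)
$\frac{C{\left(20 \right)}}{M{\left(16 \right)} - 204} + \frac{105}{p} = \frac{20}{4 - 204} + \frac{105}{-20} = \frac{20}{4 - 204} + 105 \left(- \frac{1}{20}\right) = \frac{20}{-200} - \frac{21}{4} = 20 \left(- \frac{1}{200}\right) - \frac{21}{4} = - \frac{1}{10} - \frac{21}{4} = - \frac{107}{20}$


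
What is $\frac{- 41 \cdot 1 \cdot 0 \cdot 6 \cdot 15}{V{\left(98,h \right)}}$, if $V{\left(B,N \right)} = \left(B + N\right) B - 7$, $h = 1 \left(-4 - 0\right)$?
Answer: $0$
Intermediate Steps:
$h = -4$ ($h = 1 \left(-4 + 0\right) = 1 \left(-4\right) = -4$)
$V{\left(B,N \right)} = -7 + B \left(B + N\right)$ ($V{\left(B,N \right)} = B \left(B + N\right) - 7 = -7 + B \left(B + N\right)$)
$\frac{- 41 \cdot 1 \cdot 0 \cdot 6 \cdot 15}{V{\left(98,h \right)}} = \frac{- 41 \cdot 1 \cdot 0 \cdot 6 \cdot 15}{-7 + 98^{2} + 98 \left(-4\right)} = \frac{- 41 \cdot 0 \cdot 6 \cdot 15}{-7 + 9604 - 392} = \frac{\left(-41\right) 0 \cdot 15}{9205} = 0 \cdot 15 \cdot \frac{1}{9205} = 0 \cdot \frac{1}{9205} = 0$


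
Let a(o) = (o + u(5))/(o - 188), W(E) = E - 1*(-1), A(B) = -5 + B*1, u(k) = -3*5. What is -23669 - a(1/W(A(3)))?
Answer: -4473457/189 ≈ -23669.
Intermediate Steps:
u(k) = -15
A(B) = -5 + B
W(E) = 1 + E (W(E) = E + 1 = 1 + E)
a(o) = (-15 + o)/(-188 + o) (a(o) = (o - 15)/(o - 188) = (-15 + o)/(-188 + o))
-23669 - a(1/W(A(3))) = -23669 - (-15 + 1/(1 + (-5 + 3)))/(-188 + 1/(1 + (-5 + 3))) = -23669 - (-15 + 1/(1 - 2))/(-188 + 1/(1 - 2)) = -23669 - (-15 + 1/(-1))/(-188 + 1/(-1)) = -23669 - (-15 - 1)/(-188 - 1) = -23669 - (-16)/(-189) = -23669 - (-1)*(-16)/189 = -23669 - 1*16/189 = -23669 - 16/189 = -4473457/189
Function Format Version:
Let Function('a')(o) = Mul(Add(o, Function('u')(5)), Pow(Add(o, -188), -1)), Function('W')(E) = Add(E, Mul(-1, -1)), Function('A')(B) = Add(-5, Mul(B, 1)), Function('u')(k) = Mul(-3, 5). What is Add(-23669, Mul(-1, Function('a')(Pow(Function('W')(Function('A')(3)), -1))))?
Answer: Rational(-4473457, 189) ≈ -23669.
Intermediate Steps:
Function('u')(k) = -15
Function('A')(B) = Add(-5, B)
Function('W')(E) = Add(1, E) (Function('W')(E) = Add(E, 1) = Add(1, E))
Function('a')(o) = Mul(Pow(Add(-188, o), -1), Add(-15, o)) (Function('a')(o) = Mul(Add(o, -15), Pow(Add(o, -188), -1)) = Mul(Add(-15, o), Pow(Add(-188, o), -1)) = Mul(Pow(Add(-188, o), -1), Add(-15, o)))
Add(-23669, Mul(-1, Function('a')(Pow(Function('W')(Function('A')(3)), -1)))) = Add(-23669, Mul(-1, Mul(Pow(Add(-188, Pow(Add(1, Add(-5, 3)), -1)), -1), Add(-15, Pow(Add(1, Add(-5, 3)), -1))))) = Add(-23669, Mul(-1, Mul(Pow(Add(-188, Pow(Add(1, -2), -1)), -1), Add(-15, Pow(Add(1, -2), -1))))) = Add(-23669, Mul(-1, Mul(Pow(Add(-188, Pow(-1, -1)), -1), Add(-15, Pow(-1, -1))))) = Add(-23669, Mul(-1, Mul(Pow(Add(-188, -1), -1), Add(-15, -1)))) = Add(-23669, Mul(-1, Mul(Pow(-189, -1), -16))) = Add(-23669, Mul(-1, Mul(Rational(-1, 189), -16))) = Add(-23669, Mul(-1, Rational(16, 189))) = Add(-23669, Rational(-16, 189)) = Rational(-4473457, 189)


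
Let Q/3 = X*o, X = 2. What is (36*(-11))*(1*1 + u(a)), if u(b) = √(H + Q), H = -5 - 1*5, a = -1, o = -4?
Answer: -396 - 396*I*√34 ≈ -396.0 - 2309.1*I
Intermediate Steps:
Q = -24 (Q = 3*(2*(-4)) = 3*(-8) = -24)
H = -10 (H = -5 - 5 = -10)
u(b) = I*√34 (u(b) = √(-10 - 24) = √(-34) = I*√34)
(36*(-11))*(1*1 + u(a)) = (36*(-11))*(1*1 + I*√34) = -396*(1 + I*√34) = -396 - 396*I*√34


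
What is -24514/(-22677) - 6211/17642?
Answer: 291629141/400067634 ≈ 0.72895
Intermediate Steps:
-24514/(-22677) - 6211/17642 = -24514*(-1/22677) - 6211*1/17642 = 24514/22677 - 6211/17642 = 291629141/400067634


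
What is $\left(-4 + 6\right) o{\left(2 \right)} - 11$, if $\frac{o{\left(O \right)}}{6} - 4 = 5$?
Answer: $97$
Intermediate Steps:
$o{\left(O \right)} = 54$ ($o{\left(O \right)} = 24 + 6 \cdot 5 = 24 + 30 = 54$)
$\left(-4 + 6\right) o{\left(2 \right)} - 11 = \left(-4 + 6\right) 54 - 11 = 2 \cdot 54 - 11 = 108 - 11 = 97$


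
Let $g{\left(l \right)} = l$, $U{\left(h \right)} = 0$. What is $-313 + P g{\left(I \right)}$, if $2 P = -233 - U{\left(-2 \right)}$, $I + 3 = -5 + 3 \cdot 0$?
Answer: $619$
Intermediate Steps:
$I = -8$ ($I = -3 + \left(-5 + 3 \cdot 0\right) = -3 + \left(-5 + 0\right) = -3 - 5 = -8$)
$P = - \frac{233}{2}$ ($P = \frac{-233 - 0}{2} = \frac{-233 + 0}{2} = \frac{1}{2} \left(-233\right) = - \frac{233}{2} \approx -116.5$)
$-313 + P g{\left(I \right)} = -313 - -932 = -313 + 932 = 619$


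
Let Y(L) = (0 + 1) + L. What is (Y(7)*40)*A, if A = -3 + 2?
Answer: -320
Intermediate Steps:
Y(L) = 1 + L
A = -1
(Y(7)*40)*A = ((1 + 7)*40)*(-1) = (8*40)*(-1) = 320*(-1) = -320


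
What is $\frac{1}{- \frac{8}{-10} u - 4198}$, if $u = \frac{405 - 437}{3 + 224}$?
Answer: $- \frac{1135}{4764858} \approx -0.0002382$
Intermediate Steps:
$u = - \frac{32}{227} \approx -0.14097$
$\frac{1}{- \frac{8}{-10} u - 4198} = \frac{1}{- \frac{8}{-10} \left(- \frac{32}{227}\right) - 4198} = \frac{1}{\left(-8\right) \left(- \frac{1}{10}\right) \left(- \frac{32}{227}\right) - 4198} = \frac{1}{\frac{4}{5} \left(- \frac{32}{227}\right) - 4198} = \frac{1}{- \frac{128}{1135} - 4198} = \frac{1}{- \frac{4764858}{1135}} = - \frac{1135}{4764858}$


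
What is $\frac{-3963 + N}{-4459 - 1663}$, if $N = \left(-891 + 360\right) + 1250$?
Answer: $\frac{1622}{3061} \approx 0.52989$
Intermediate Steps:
$N = 719$ ($N = -531 + 1250 = 719$)
$\frac{-3963 + N}{-4459 - 1663} = \frac{-3963 + 719}{-4459 - 1663} = - \frac{3244}{-6122} = \left(-3244\right) \left(- \frac{1}{6122}\right) = \frac{1622}{3061}$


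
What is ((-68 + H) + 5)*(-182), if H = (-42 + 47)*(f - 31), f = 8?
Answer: 32396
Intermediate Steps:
H = -115 (H = (-42 + 47)*(8 - 31) = 5*(-23) = -115)
((-68 + H) + 5)*(-182) = ((-68 - 115) + 5)*(-182) = (-183 + 5)*(-182) = -178*(-182) = 32396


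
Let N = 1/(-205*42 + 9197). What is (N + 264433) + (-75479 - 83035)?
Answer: 62174454/587 ≈ 1.0592e+5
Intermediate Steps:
N = 1/587 (N = 1/(-8610 + 9197) = 1/587 ≈ 0.0017036)
(N + 264433) + (-75479 - 83035) = (1/587 + 264433) + (-75479 - 83035) = 155222172/587 - 158514 = 62174454/587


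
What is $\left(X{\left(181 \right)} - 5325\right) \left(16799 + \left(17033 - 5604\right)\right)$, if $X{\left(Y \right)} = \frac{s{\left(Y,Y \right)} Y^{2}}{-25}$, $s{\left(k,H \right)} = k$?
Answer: $- \frac{171142581448}{25} \approx -6.8457 \cdot 10^{9}$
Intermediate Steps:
$X{\left(Y \right)} = - \frac{Y^{3}}{25}$ ($X{\left(Y \right)} = \frac{Y Y^{2}}{-25} = Y^{3} \left(- \frac{1}{25}\right) = - \frac{Y^{3}}{25}$)
$\left(X{\left(181 \right)} - 5325\right) \left(16799 + \left(17033 - 5604\right)\right) = \left(- \frac{181^{3}}{25} - 5325\right) \left(16799 + \left(17033 - 5604\right)\right) = \left(\left(- \frac{1}{25}\right) 5929741 - 5325\right) \left(16799 + \left(17033 - 5604\right)\right) = \left(- \frac{5929741}{25} - 5325\right) \left(16799 + 11429\right) = \left(- \frac{6062866}{25}\right) 28228 = - \frac{171142581448}{25}$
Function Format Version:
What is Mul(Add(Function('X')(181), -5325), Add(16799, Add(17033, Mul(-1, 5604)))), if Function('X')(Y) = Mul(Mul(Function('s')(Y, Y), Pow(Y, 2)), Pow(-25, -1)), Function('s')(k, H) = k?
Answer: Rational(-171142581448, 25) ≈ -6.8457e+9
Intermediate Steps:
Function('X')(Y) = Mul(Rational(-1, 25), Pow(Y, 3)) (Function('X')(Y) = Mul(Mul(Y, Pow(Y, 2)), Pow(-25, -1)) = Mul(Pow(Y, 3), Rational(-1, 25)) = Mul(Rational(-1, 25), Pow(Y, 3)))
Mul(Add(Function('X')(181), -5325), Add(16799, Add(17033, Mul(-1, 5604)))) = Mul(Add(Mul(Rational(-1, 25), Pow(181, 3)), -5325), Add(16799, Add(17033, Mul(-1, 5604)))) = Mul(Add(Mul(Rational(-1, 25), 5929741), -5325), Add(16799, Add(17033, -5604))) = Mul(Add(Rational(-5929741, 25), -5325), Add(16799, 11429)) = Mul(Rational(-6062866, 25), 28228) = Rational(-171142581448, 25)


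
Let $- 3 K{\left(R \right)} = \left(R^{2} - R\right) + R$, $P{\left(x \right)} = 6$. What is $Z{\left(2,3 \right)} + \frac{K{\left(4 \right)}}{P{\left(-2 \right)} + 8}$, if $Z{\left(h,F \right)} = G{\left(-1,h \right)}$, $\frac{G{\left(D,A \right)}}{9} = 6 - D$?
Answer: $\frac{1315}{21} \approx 62.619$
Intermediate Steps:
$G{\left(D,A \right)} = 54 - 9 D$ ($G{\left(D,A \right)} = 9 \left(6 - D\right) = 54 - 9 D$)
$Z{\left(h,F \right)} = 63$ ($Z{\left(h,F \right)} = 54 - -9 = 54 + 9 = 63$)
$K{\left(R \right)} = - \frac{R^{2}}{3}$ ($K{\left(R \right)} = - \frac{\left(R^{2} - R\right) + R}{3} = - \frac{R^{2}}{3}$)
$Z{\left(2,3 \right)} + \frac{K{\left(4 \right)}}{P{\left(-2 \right)} + 8} = 63 + \frac{\left(- \frac{1}{3}\right) 4^{2}}{6 + 8} = 63 + \frac{\left(- \frac{1}{3}\right) 16}{14} = 63 + \frac{1}{14} \left(- \frac{16}{3}\right) = 63 - \frac{8}{21} = \frac{1315}{21}$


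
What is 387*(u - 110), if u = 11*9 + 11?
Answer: 0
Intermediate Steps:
u = 110 (u = 99 + 11 = 110)
387*(u - 110) = 387*(110 - 110) = 387*0 = 0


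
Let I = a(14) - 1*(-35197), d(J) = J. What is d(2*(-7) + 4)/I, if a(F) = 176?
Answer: -10/35373 ≈ -0.00028270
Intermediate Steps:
I = 35373 (I = 176 - 1*(-35197) = 176 + 35197 = 35373)
d(2*(-7) + 4)/I = (2*(-7) + 4)/35373 = (-14 + 4)*(1/35373) = -10*1/35373 = -10/35373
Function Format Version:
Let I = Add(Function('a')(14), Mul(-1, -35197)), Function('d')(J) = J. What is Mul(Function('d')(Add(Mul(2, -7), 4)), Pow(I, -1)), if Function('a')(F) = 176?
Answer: Rational(-10, 35373) ≈ -0.00028270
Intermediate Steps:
I = 35373 (I = Add(176, Mul(-1, -35197)) = Add(176, 35197) = 35373)
Mul(Function('d')(Add(Mul(2, -7), 4)), Pow(I, -1)) = Mul(Add(Mul(2, -7), 4), Pow(35373, -1)) = Mul(Add(-14, 4), Rational(1, 35373)) = Mul(-10, Rational(1, 35373)) = Rational(-10, 35373)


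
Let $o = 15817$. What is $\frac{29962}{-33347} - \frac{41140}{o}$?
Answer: $- \frac{1845804534}{527449499} \approx -3.4995$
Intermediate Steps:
$\frac{29962}{-33347} - \frac{41140}{o} = \frac{29962}{-33347} - \frac{41140}{15817} = 29962 \left(- \frac{1}{33347}\right) - \frac{41140}{15817} = - \frac{29962}{33347} - \frac{41140}{15817} = - \frac{1845804534}{527449499}$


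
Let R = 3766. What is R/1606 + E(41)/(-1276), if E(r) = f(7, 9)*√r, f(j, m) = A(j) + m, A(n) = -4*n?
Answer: 1883/803 + 19*√41/1276 ≈ 2.4403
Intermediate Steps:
f(j, m) = m - 4*j (f(j, m) = -4*j + m = m - 4*j)
E(r) = -19*√r (E(r) = (9 - 4*7)*√r = (9 - 28)*√r = -19*√r)
R/1606 + E(41)/(-1276) = 3766/1606 - 19*√41/(-1276) = 3766*(1/1606) - 19*√41*(-1/1276) = 1883/803 + 19*√41/1276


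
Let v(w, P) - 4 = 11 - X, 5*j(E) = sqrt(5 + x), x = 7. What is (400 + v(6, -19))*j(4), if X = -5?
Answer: 168*sqrt(3) ≈ 290.98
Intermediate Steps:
j(E) = 2*sqrt(3)/5 (j(E) = sqrt(5 + 7)/5 = sqrt(12)/5 = (2*sqrt(3))/5 = 2*sqrt(3)/5)
v(w, P) = 20 (v(w, P) = 4 + (11 - 1*(-5)) = 4 + (11 + 5) = 4 + 16 = 20)
(400 + v(6, -19))*j(4) = (400 + 20)*(2*sqrt(3)/5) = 420*(2*sqrt(3)/5) = 168*sqrt(3)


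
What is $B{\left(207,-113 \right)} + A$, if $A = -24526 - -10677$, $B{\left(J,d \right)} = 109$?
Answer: $-13740$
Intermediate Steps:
$A = -13849$ ($A = -24526 + 10677 = -13849$)
$B{\left(207,-113 \right)} + A = 109 - 13849 = -13740$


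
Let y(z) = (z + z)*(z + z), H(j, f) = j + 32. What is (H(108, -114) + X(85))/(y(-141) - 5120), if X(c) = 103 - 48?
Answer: 195/74404 ≈ 0.0026208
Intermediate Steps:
H(j, f) = 32 + j
X(c) = 55
y(z) = 4*z² (y(z) = (2*z)*(2*z) = 4*z²)
(H(108, -114) + X(85))/(y(-141) - 5120) = ((32 + 108) + 55)/(4*(-141)² - 5120) = (140 + 55)/(4*19881 - 5120) = 195/(79524 - 5120) = 195/74404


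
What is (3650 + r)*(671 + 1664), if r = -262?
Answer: 7910980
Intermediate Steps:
(3650 + r)*(671 + 1664) = (3650 - 262)*(671 + 1664) = 3388*2335 = 7910980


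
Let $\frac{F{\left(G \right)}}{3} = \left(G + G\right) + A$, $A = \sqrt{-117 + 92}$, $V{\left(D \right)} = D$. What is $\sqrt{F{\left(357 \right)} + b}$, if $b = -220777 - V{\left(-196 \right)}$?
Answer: $\sqrt{-218439 + 15 i} \approx 0.016 + 467.37 i$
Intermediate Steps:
$A = 5 i$ ($A = \sqrt{-25} = 5 i \approx 5.0 i$)
$b = -220581$ ($b = -220777 - -196 = -220777 + 196 = -220581$)
$F{\left(G \right)} = 6 G + 15 i$ ($F{\left(G \right)} = 3 \left(\left(G + G\right) + 5 i\right) = 3 \left(2 G + 5 i\right) = 6 G + 15 i$)
$\sqrt{F{\left(357 \right)} + b} = \sqrt{\left(6 \cdot 357 + 15 i\right) - 220581} = \sqrt{\left(2142 + 15 i\right) - 220581} = \sqrt{-218439 + 15 i}$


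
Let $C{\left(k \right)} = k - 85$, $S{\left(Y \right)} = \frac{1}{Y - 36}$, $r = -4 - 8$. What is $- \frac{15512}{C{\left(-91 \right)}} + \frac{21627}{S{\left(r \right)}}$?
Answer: $- \frac{22836173}{22} \approx -1.038 \cdot 10^{6}$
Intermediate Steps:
$r = -12$ ($r = -4 - 8 = -12$)
$S{\left(Y \right)} = \frac{1}{-36 + Y}$
$C{\left(k \right)} = -85 + k$ ($C{\left(k \right)} = k - 85 = -85 + k$)
$- \frac{15512}{C{\left(-91 \right)}} + \frac{21627}{S{\left(r \right)}} = - \frac{15512}{-85 - 91} + \frac{21627}{\frac{1}{-36 - 12}} = - \frac{15512}{-176} + \frac{21627}{\frac{1}{-48}} = \left(-15512\right) \left(- \frac{1}{176}\right) + \frac{21627}{- \frac{1}{48}} = \frac{1939}{22} + 21627 \left(-48\right) = \frac{1939}{22} - 1038096 = - \frac{22836173}{22}$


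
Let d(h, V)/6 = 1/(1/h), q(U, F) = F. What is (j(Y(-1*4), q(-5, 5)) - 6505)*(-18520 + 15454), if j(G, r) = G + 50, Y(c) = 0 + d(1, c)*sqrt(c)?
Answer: 19791030 - 36792*I ≈ 1.9791e+7 - 36792.0*I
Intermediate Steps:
d(h, V) = 6*h (d(h, V) = 6/(1/h) = 6*h)
Y(c) = 6*sqrt(c) (Y(c) = 0 + (6*1)*sqrt(c) = 0 + 6*sqrt(c) = 6*sqrt(c))
j(G, r) = 50 + G
(j(Y(-1*4), q(-5, 5)) - 6505)*(-18520 + 15454) = ((50 + 6*sqrt(-1*4)) - 6505)*(-18520 + 15454) = ((50 + 6*sqrt(-4)) - 6505)*(-3066) = ((50 + 6*(2*I)) - 6505)*(-3066) = ((50 + 12*I) - 6505)*(-3066) = (-6455 + 12*I)*(-3066) = 19791030 - 36792*I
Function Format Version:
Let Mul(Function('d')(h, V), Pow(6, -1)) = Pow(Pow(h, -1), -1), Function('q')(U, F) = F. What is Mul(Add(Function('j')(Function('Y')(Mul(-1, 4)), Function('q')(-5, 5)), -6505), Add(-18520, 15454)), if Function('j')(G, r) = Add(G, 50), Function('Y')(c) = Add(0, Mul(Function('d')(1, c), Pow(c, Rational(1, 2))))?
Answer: Add(19791030, Mul(-36792, I)) ≈ Add(1.9791e+7, Mul(-36792., I))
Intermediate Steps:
Function('d')(h, V) = Mul(6, h) (Function('d')(h, V) = Mul(6, Pow(Pow(h, -1), -1)) = Mul(6, h))
Function('Y')(c) = Mul(6, Pow(c, Rational(1, 2))) (Function('Y')(c) = Add(0, Mul(Mul(6, 1), Pow(c, Rational(1, 2)))) = Add(0, Mul(6, Pow(c, Rational(1, 2)))) = Mul(6, Pow(c, Rational(1, 2))))
Function('j')(G, r) = Add(50, G)
Mul(Add(Function('j')(Function('Y')(Mul(-1, 4)), Function('q')(-5, 5)), -6505), Add(-18520, 15454)) = Mul(Add(Add(50, Mul(6, Pow(Mul(-1, 4), Rational(1, 2)))), -6505), Add(-18520, 15454)) = Mul(Add(Add(50, Mul(6, Pow(-4, Rational(1, 2)))), -6505), -3066) = Mul(Add(Add(50, Mul(6, Mul(2, I))), -6505), -3066) = Mul(Add(Add(50, Mul(12, I)), -6505), -3066) = Mul(Add(-6455, Mul(12, I)), -3066) = Add(19791030, Mul(-36792, I))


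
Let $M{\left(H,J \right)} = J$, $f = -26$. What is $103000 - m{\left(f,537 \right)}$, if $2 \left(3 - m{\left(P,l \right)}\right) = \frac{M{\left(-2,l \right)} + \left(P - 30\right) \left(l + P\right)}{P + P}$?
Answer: $\frac{10739767}{104} \approx 1.0327 \cdot 10^{5}$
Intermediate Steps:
$m{\left(P,l \right)} = 3 - \frac{l + \left(-30 + P\right) \left(P + l\right)}{4 P}$ ($m{\left(P,l \right)} = 3 - \frac{\left(l + \left(P - 30\right) \left(l + P\right)\right) \frac{1}{P + P}}{2} = 3 - \frac{\left(l + \left(-30 + P\right) \left(P + l\right)\right) \frac{1}{2 P}}{2} = 3 - \frac{\frac{1}{2} \frac{1}{P} \left(l + \left(-30 + P\right) \left(P + l\right)\right)}{2} = 3 - \frac{l + \left(-30 + P\right) \left(P + l\right)}{4 P}$)
$103000 - m{\left(f,537 \right)} = 103000 - \frac{29 \cdot 537 - - 26 \left(-42 - 26 + 537\right)}{4 \left(-26\right)} = 103000 - \frac{1}{4} \left(- \frac{1}{26}\right) \left(15573 - \left(-26\right) 469\right) = 103000 - \frac{1}{4} \left(- \frac{1}{26}\right) \left(15573 + 12194\right) = 103000 - \frac{1}{4} \left(- \frac{1}{26}\right) 27767 = 103000 - - \frac{27767}{104} = 103000 + \frac{27767}{104} = \frac{10739767}{104}$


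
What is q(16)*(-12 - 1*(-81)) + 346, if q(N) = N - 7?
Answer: 967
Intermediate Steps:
q(N) = -7 + N
q(16)*(-12 - 1*(-81)) + 346 = (-7 + 16)*(-12 - 1*(-81)) + 346 = 9*(-12 + 81) + 346 = 9*69 + 346 = 621 + 346 = 967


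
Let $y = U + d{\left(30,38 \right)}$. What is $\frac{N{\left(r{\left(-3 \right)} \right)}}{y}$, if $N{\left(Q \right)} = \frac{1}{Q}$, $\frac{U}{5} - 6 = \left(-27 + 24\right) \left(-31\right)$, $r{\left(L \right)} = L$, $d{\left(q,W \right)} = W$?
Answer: $- \frac{1}{1599} \approx -0.00062539$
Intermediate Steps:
$U = 495$ ($U = 30 + 5 \left(-27 + 24\right) \left(-31\right) = 30 + 5 \left(\left(-3\right) \left(-31\right)\right) = 30 + 5 \cdot 93 = 30 + 465 = 495$)
$y = 533$ ($y = 495 + 38 = 533$)
$\frac{N{\left(r{\left(-3 \right)} \right)}}{y} = \frac{1}{\left(-3\right) 533} = \left(- \frac{1}{3}\right) \frac{1}{533} = - \frac{1}{1599}$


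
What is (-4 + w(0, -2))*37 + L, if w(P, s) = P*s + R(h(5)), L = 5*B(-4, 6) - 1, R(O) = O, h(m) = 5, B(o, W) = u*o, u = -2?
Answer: 76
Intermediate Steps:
B(o, W) = -2*o
L = 39 (L = 5*(-2*(-4)) - 1 = 5*8 - 1 = 40 - 1 = 39)
w(P, s) = 5 + P*s (w(P, s) = P*s + 5 = 5 + P*s)
(-4 + w(0, -2))*37 + L = (-4 + (5 + 0*(-2)))*37 + 39 = (-4 + (5 + 0))*37 + 39 = (-4 + 5)*37 + 39 = 1*37 + 39 = 37 + 39 = 76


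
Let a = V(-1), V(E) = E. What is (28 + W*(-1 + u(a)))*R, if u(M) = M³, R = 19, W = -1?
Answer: 570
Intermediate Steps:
a = -1
(28 + W*(-1 + u(a)))*R = (28 - (-1 + (-1)³))*19 = (28 - (-1 - 1))*19 = (28 - 1*(-2))*19 = (28 + 2)*19 = 30*19 = 570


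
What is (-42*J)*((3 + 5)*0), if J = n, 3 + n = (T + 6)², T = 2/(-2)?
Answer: 0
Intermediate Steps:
T = -1 (T = 2*(-½) = -1)
n = 22 (n = -3 + (-1 + 6)² = -3 + 5² = -3 + 25 = 22)
J = 22
(-42*J)*((3 + 5)*0) = (-42*22)*((3 + 5)*0) = -7392*0 = -924*0 = 0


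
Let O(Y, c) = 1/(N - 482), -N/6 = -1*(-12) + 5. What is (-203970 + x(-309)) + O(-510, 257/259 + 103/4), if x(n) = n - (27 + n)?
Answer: -119134249/584 ≈ -2.0400e+5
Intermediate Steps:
N = -102 (N = -6*(-1*(-12) + 5) = -6*(12 + 5) = -6*17 = -102)
O(Y, c) = -1/584 (O(Y, c) = 1/(-102 - 482) = 1/(-584) = -1/584)
x(n) = -27 (x(n) = n + (-27 - n) = -27)
(-203970 + x(-309)) + O(-510, 257/259 + 103/4) = (-203970 - 27) - 1/584 = -203997 - 1/584 = -119134249/584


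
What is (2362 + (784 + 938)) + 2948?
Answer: 7032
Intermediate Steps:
(2362 + (784 + 938)) + 2948 = (2362 + 1722) + 2948 = 4084 + 2948 = 7032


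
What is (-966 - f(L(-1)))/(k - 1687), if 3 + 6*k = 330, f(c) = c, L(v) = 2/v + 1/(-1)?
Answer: 1926/3265 ≈ 0.58989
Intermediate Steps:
L(v) = -1 + 2/v (L(v) = 2/v + 1*(-1) = 2/v - 1 = -1 + 2/v)
k = 109/2 (k = -½ + (⅙)*330 = -½ + 55 = 109/2 ≈ 54.500)
(-966 - f(L(-1)))/(k - 1687) = (-966 - (2 - 1*(-1))/(-1))/(109/2 - 1687) = (-966 - (-1)*(2 + 1))/(-3265/2) = -2*(-966 - (-1)*3)/3265 = -2*(-966 - 1*(-3))/3265 = -2*(-966 + 3)/3265 = -2/3265*(-963) = 1926/3265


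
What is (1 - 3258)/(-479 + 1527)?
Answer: -3257/1048 ≈ -3.1078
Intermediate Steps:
(1 - 3258)/(-479 + 1527) = -3257/1048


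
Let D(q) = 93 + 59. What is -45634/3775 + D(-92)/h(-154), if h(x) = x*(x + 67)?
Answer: -305415266/25288725 ≈ -12.077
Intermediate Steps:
h(x) = x*(67 + x)
D(q) = 152
-45634/3775 + D(-92)/h(-154) = -45634/3775 + 152/((-154*(67 - 154))) = -45634*1/3775 + 152/((-154*(-87))) = -45634/3775 + 152/13398 = -45634/3775 + 152*(1/13398) = -45634/3775 + 76/6699 = -305415266/25288725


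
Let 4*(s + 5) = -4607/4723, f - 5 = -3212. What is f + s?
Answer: -60685711/18892 ≈ -3212.2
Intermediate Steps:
f = -3207 (f = 5 - 3212 = -3207)
s = -99067/18892 (s = -5 + (-4607/4723)/4 = -5 + (-4607*1/4723)/4 = -5 + (1/4)*(-4607/4723) = -5 - 4607/18892 = -99067/18892 ≈ -5.2439)
f + s = -3207 - 99067/18892 = -60685711/18892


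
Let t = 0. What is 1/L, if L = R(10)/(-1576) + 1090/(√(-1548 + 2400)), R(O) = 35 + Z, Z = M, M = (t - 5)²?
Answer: 251766/9221784995 + 16920724*√213/9221784995 ≈ 0.026806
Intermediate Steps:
M = 25 (M = (0 - 5)² = (-5)² = 25)
Z = 25
R(O) = 60 (R(O) = 35 + 25 = 60)
L = -15/394 + 545*√213/213 (L = 60/(-1576) + 1090/(√(-1548 + 2400)) = 60*(-1/1576) + 1090/(√852) = -15/394 + 1090/((2*√213)) = -15/394 + 1090*(√213/426) = -15/394 + 545*√213/213 ≈ 37.305)
1/L = 1/(-15/394 + 545*√213/213)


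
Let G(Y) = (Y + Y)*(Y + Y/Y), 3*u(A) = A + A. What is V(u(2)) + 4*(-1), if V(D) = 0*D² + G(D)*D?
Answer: 116/27 ≈ 4.2963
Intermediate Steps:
u(A) = 2*A/3 (u(A) = (A + A)/3 = (2*A)/3 = 2*A/3)
G(Y) = 2*Y*(1 + Y) (G(Y) = (2*Y)*(Y + 1) = (2*Y)*(1 + Y) = 2*Y*(1 + Y))
V(D) = 2*D²*(1 + D) (V(D) = 0*D² + (2*D*(1 + D))*D = 0 + 2*D²*(1 + D) = 2*D²*(1 + D))
V(u(2)) + 4*(-1) = 2*((⅔)*2)²*(1 + (⅔)*2) + 4*(-1) = 2*(4/3)²*(1 + 4/3) - 4 = 2*(16/9)*(7/3) - 4 = 224/27 - 4 = 116/27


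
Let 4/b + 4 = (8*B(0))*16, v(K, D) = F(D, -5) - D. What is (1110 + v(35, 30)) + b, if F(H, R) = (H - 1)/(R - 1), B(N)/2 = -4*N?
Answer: 6445/6 ≈ 1074.2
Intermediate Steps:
B(N) = -8*N (B(N) = 2*(-4*N) = -8*N)
F(H, R) = (-1 + H)/(-1 + R)
v(K, D) = ⅙ - 7*D/6 (v(K, D) = (-1 + D)/(-1 - 5) - D = (-1 + D)/(-6) - D = -(-1 + D)/6 - D = (⅙ - D/6) - D = ⅙ - 7*D/6)
b = -1 (b = 4/(-4 + (8*(-8*0))*16) = 4/(-4 + (8*0)*16) = 4/(-4 + 0*16) = 4/(-4 + 0) = 4/(-4) = 4*(-¼) = -1)
(1110 + v(35, 30)) + b = (1110 + (⅙ - 7/6*30)) - 1 = (1110 + (⅙ - 35)) - 1 = (1110 - 209/6) - 1 = 6451/6 - 1 = 6445/6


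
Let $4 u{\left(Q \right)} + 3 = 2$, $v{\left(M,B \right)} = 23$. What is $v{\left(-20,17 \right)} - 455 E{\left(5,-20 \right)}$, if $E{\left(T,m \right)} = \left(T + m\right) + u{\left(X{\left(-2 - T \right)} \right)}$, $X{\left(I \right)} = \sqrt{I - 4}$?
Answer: $\frac{27847}{4} \approx 6961.8$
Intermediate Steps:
$X{\left(I \right)} = \sqrt{-4 + I}$
$u{\left(Q \right)} = - \frac{1}{4}$ ($u{\left(Q \right)} = - \frac{3}{4} + \frac{1}{4} \cdot 2 = - \frac{3}{4} + \frac{1}{2} = - \frac{1}{4}$)
$E{\left(T,m \right)} = - \frac{1}{4} + T + m$ ($E{\left(T,m \right)} = \left(T + m\right) - \frac{1}{4} = - \frac{1}{4} + T + m$)
$v{\left(-20,17 \right)} - 455 E{\left(5,-20 \right)} = 23 - 455 \left(- \frac{1}{4} + 5 - 20\right) = 23 - - \frac{27755}{4} = 23 + \frac{27755}{4} = \frac{27847}{4}$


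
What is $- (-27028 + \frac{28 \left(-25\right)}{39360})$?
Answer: $\frac{53191139}{1968} \approx 27028.0$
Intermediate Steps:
$- (-27028 + \frac{28 \left(-25\right)}{39360}) = - (-27028 - \frac{35}{1968}) = \left(-1\right) \left(- \frac{53191139}{1968}\right) = \frac{53191139}{1968}$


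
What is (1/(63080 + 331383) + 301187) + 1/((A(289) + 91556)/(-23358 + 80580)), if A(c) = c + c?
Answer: 5473099232300887/18171727021 ≈ 3.0119e+5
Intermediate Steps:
A(c) = 2*c
(1/(63080 + 331383) + 301187) + 1/((A(289) + 91556)/(-23358 + 80580)) = (1/(63080 + 331383) + 301187) + 1/((2*289 + 91556)/(-23358 + 80580)) = (1/394463 + 301187) + 1/((578 + 91556)/57222) = (1/394463 + 301187) + 1/(92134*(1/57222)) = 118807127582/394463 + 1/(46067/28611) = 118807127582/394463 + 28611/46067 = 5473099232300887/18171727021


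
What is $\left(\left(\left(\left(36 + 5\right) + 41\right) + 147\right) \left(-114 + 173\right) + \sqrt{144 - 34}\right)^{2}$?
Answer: $\left(13511 + \sqrt{110}\right)^{2} \approx 1.8283 \cdot 10^{8}$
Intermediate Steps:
$\left(\left(\left(\left(36 + 5\right) + 41\right) + 147\right) \left(-114 + 173\right) + \sqrt{144 - 34}\right)^{2} = \left(\left(\left(41 + 41\right) + 147\right) 59 + \sqrt{110}\right)^{2} = \left(\left(82 + 147\right) 59 + \sqrt{110}\right)^{2} = \left(229 \cdot 59 + \sqrt{110}\right)^{2} = \left(13511 + \sqrt{110}\right)^{2}$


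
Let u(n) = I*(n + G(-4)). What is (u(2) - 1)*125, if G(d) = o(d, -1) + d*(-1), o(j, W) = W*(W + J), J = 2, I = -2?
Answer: -1375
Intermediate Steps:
o(j, W) = W*(2 + W) (o(j, W) = W*(W + 2) = W*(2 + W))
G(d) = -1 - d (G(d) = -(2 - 1) + d*(-1) = -1*1 - d = -1 - d)
u(n) = -6 - 2*n (u(n) = -2*(n + (-1 - 1*(-4))) = -2*(n + (-1 + 4)) = -2*(n + 3) = -2*(3 + n) = -6 - 2*n)
(u(2) - 1)*125 = ((-6 - 2*2) - 1)*125 = ((-6 - 4) - 1)*125 = (-10 - 1)*125 = -11*125 = -1375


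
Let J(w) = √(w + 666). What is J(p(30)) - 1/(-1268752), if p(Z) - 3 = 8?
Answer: 1/1268752 + √677 ≈ 26.019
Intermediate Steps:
p(Z) = 11 (p(Z) = 3 + 8 = 11)
J(w) = √(666 + w)
J(p(30)) - 1/(-1268752) = √(666 + 11) - 1/(-1268752) = √677 - 1*(-1/1268752) = √677 + 1/1268752 = 1/1268752 + √677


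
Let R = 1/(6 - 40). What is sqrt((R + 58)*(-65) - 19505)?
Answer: I*sqrt(26903690)/34 ≈ 152.56*I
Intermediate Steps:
R = -1/34 (R = 1/(-34) = -1/34 ≈ -0.029412)
sqrt((R + 58)*(-65) - 19505) = sqrt((-1/34 + 58)*(-65) - 19505) = sqrt((1971/34)*(-65) - 19505) = sqrt(-128115/34 - 19505) = sqrt(-791285/34) = I*sqrt(26903690)/34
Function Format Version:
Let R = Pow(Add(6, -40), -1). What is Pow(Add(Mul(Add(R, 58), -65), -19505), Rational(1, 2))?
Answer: Mul(Rational(1, 34), I, Pow(26903690, Rational(1, 2))) ≈ Mul(152.56, I)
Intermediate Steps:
R = Rational(-1, 34) (R = Pow(-34, -1) = Rational(-1, 34) ≈ -0.029412)
Pow(Add(Mul(Add(R, 58), -65), -19505), Rational(1, 2)) = Pow(Add(Mul(Add(Rational(-1, 34), 58), -65), -19505), Rational(1, 2)) = Pow(Add(Mul(Rational(1971, 34), -65), -19505), Rational(1, 2)) = Pow(Add(Rational(-128115, 34), -19505), Rational(1, 2)) = Pow(Rational(-791285, 34), Rational(1, 2)) = Mul(Rational(1, 34), I, Pow(26903690, Rational(1, 2)))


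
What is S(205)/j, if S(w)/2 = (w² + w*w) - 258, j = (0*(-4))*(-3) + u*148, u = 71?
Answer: 41896/2627 ≈ 15.948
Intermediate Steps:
j = 10508 (j = (0*(-4))*(-3) + 71*148 = 0*(-3) + 10508 = 0 + 10508 = 10508)
S(w) = -516 + 4*w² (S(w) = 2*((w² + w*w) - 258) = 2*((w² + w²) - 258) = 2*(2*w² - 258) = 2*(-258 + 2*w²) = -516 + 4*w²)
S(205)/j = (-516 + 4*205²)/10508 = (-516 + 4*42025)*(1/10508) = (-516 + 168100)*(1/10508) = 167584*(1/10508) = 41896/2627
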